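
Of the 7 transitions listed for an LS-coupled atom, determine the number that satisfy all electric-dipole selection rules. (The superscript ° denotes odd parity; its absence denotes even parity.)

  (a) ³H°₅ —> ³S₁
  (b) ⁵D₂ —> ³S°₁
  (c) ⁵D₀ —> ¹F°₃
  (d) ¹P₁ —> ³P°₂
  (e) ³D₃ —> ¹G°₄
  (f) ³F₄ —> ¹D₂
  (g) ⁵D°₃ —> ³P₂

0

(a) forbidden (ΔL, ΔJ fail)
(b) forbidden (ΔS, ΔL fail)
(c) forbidden (ΔS, ΔJ fail)
(d) forbidden (ΔS fails)
(e) forbidden (ΔS, ΔL fail)
(f) forbidden (parity, ΔS, ΔJ fail)
(g) forbidden (ΔS fails)
Total allowed: 0 of 7.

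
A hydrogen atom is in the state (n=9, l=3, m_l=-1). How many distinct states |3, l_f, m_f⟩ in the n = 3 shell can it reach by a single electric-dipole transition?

E1 requires Δl = ±1, so l_f ∈ {2, 4}; with 0 ≤ l_f ≤ n_f−1 = 2, the allowed l_f values are {2}.
For l_f = 2: m_f ∈ {m_i−1, m_i, m_i+1} ∩ [−2, 2] = {-2, -1, 0} → 3 states.
Total: 3.

3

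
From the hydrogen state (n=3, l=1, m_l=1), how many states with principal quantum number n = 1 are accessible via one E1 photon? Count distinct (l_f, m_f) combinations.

E1 requires Δl = ±1, so l_f ∈ {0, 2}; with 0 ≤ l_f ≤ n_f−1 = 0, the allowed l_f values are {0}.
For l_f = 0: m_f ∈ {m_i−1, m_i, m_i+1} ∩ [−0, 0] = {0} → 1 state.
Total: 1.

1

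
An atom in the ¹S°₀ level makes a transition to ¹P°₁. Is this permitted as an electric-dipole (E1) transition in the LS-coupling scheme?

forbidden

Parity must change: odd → odd — fails.
ΔS = 0: S: 0 → 0 — ok.
ΔL = 0, ±1 (not L=0↔0): L: 0 → 1, ΔL = +1 — ok.
ΔJ = 0, ±1 (not J=0↔0): J: 0 → 1, ΔJ = +1 — ok.
Rule(s) violated: parity.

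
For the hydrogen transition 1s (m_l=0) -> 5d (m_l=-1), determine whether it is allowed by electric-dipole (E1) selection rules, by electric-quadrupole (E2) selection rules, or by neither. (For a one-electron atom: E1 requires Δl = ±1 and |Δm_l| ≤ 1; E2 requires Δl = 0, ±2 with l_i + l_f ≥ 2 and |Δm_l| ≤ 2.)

Δl = 2 − 0 = +2; l_i + l_f = 2.
Δm_l = -1.
E1 (Δl = ±1, |Δm_l| ≤ 1): not satisfied.
E2 (Δl = 0,±2, l_i+l_f ≥ 2, |Δm_l| ≤ 2): satisfied.

E2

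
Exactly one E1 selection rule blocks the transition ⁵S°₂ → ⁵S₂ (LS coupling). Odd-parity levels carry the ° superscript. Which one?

the L=0 ↔ L=0 exclusion

Parity must change: odd → even — ok.
ΔS = 0: S: 2 → 2 — ok.
ΔL = 0, ±1 (not L=0↔0): L: 0 → 0, ΔL = +0 — fails.
ΔJ = 0, ±1 (not J=0↔0): J: 2 → 2, ΔJ = +0 — ok.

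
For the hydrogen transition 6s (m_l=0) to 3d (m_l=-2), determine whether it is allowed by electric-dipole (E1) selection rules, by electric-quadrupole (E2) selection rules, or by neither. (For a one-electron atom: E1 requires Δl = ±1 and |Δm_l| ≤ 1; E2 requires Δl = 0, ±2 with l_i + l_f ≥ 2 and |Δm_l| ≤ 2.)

Δl = 2 − 0 = +2; l_i + l_f = 2.
Δm_l = -2.
E1 (Δl = ±1, |Δm_l| ≤ 1): not satisfied.
E2 (Δl = 0,±2, l_i+l_f ≥ 2, |Δm_l| ≤ 2): satisfied.

E2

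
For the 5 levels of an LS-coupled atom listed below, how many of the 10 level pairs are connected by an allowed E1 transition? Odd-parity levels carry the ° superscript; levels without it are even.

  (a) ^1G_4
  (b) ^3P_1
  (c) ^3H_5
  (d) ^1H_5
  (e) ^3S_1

(a)–(b): forbidden (parity, ΔS, ΔL, ΔJ).
(a)–(c): forbidden (parity, ΔS).
(a)–(d): forbidden (parity).
(a)–(e): forbidden (parity, ΔS, ΔL, ΔJ).
(b)–(c): forbidden (parity, ΔL, ΔJ).
(b)–(d): forbidden (parity, ΔS, ΔL, ΔJ).
(b)–(e): forbidden (parity).
(c)–(d): forbidden (parity, ΔS).
(c)–(e): forbidden (parity, ΔL, ΔJ).
(d)–(e): forbidden (parity, ΔS, ΔL, ΔJ).
Allowed pairs: 0 of 10.

0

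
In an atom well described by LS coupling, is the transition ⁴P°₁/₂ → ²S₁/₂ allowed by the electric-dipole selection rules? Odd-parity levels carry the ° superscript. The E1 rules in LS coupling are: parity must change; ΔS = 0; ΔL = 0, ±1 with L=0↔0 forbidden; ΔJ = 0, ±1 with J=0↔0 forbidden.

Initial level: S=3/2, L=1, J=1/2, parity odd. Final level: S=1/2, L=0, J=1/2, parity even.
Parity must change: odd → even — ✓.
ΔS = 0: S: 3/2 → 1/2 — ✗.
ΔL = 0, ±1 (not L=0↔0): L: 1 → 0, ΔL = -1 — ✓.
ΔJ = 0, ±1 (not J=0↔0): J: 1/2 → 1/2, ΔJ = +0 — ✓.
Rule(s) violated: ΔS.

forbidden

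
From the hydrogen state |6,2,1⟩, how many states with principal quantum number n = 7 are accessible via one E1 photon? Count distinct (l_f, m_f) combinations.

5

E1 requires Δl = ±1, so l_f ∈ {1, 3}; with 0 ≤ l_f ≤ n_f−1 = 6, the allowed l_f values are {1, 3}.
For l_f = 1: m_f ∈ {m_i−1, m_i, m_i+1} ∩ [−1, 1] = {0, 1} → 2 states.
For l_f = 3: m_f ∈ {m_i−1, m_i, m_i+1} ∩ [−3, 3] = {0, 1, 2} → 3 states.
Total: 5.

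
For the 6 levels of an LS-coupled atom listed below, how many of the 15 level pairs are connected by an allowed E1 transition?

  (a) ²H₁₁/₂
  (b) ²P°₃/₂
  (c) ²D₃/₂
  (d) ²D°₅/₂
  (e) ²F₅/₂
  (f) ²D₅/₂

5

(a)–(b): forbidden (ΔL, ΔJ).
(a)–(c): forbidden (parity, ΔL, ΔJ).
(a)–(d): forbidden (ΔL, ΔJ).
(a)–(e): forbidden (parity, ΔL, ΔJ).
(a)–(f): forbidden (parity, ΔL, ΔJ).
(b)–(c): allowed.
(b)–(d): forbidden (parity).
(b)–(e): forbidden (ΔL).
(b)–(f): allowed.
(c)–(d): allowed.
(c)–(e): forbidden (parity).
(c)–(f): forbidden (parity).
(d)–(e): allowed.
(d)–(f): allowed.
(e)–(f): forbidden (parity).
Allowed pairs: 5 of 15.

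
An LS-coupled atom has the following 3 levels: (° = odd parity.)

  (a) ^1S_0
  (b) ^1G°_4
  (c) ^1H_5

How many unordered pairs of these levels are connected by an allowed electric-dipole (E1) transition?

1

(a)–(b): forbidden (ΔL, ΔJ).
(a)–(c): forbidden (parity, ΔL, ΔJ).
(b)–(c): allowed.
Allowed pairs: 1 of 3.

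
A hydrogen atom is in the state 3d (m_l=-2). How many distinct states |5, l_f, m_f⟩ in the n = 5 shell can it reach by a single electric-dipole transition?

E1 requires Δl = ±1, so l_f ∈ {1, 3}; with 0 ≤ l_f ≤ n_f−1 = 4, the allowed l_f values are {1, 3}.
For l_f = 1: m_f ∈ {m_i−1, m_i, m_i+1} ∩ [−1, 1] = {-1} → 1 state.
For l_f = 3: m_f ∈ {m_i−1, m_i, m_i+1} ∩ [−3, 3] = {-3, -2, -1} → 3 states.
Total: 4.

4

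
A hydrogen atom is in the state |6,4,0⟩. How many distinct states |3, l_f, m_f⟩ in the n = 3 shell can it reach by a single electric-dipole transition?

E1 requires l_f ∈ {3, 5}, but neither lies in [0, 2], so no final state is reachable.
Total: 0.

0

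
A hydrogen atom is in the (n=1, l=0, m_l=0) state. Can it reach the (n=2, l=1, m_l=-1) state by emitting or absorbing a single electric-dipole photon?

allowed

Δl = 1 − 0 = +1; the E1 rule Δl = ±1 is passes.
Δm_l = -1 − (0) = -1. E1 requires Δm_l = 0, ±1: passes.
All E1 selection rules are satisfied.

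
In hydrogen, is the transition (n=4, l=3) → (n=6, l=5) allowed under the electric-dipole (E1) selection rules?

forbidden

l: 3 → 5 (Δl = +2). Δl = ±1 ✗.
The transition is electric-dipole forbidden.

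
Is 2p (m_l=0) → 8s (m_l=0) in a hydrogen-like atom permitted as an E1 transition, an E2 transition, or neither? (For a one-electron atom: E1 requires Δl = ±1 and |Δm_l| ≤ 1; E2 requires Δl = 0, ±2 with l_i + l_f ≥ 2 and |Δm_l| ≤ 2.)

Δl = 0 − 1 = -1; l_i + l_f = 1.
Δm_l = +0.
E1 (Δl = ±1, |Δm_l| ≤ 1): satisfied.
E2 (Δl = 0,±2, l_i+l_f ≥ 2, |Δm_l| ≤ 2): not satisfied.

E1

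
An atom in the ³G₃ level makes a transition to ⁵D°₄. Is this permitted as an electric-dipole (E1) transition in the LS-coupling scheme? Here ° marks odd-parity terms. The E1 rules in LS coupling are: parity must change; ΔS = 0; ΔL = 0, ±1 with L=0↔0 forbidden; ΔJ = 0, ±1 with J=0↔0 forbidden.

forbidden

Initial level: S=1, L=4, J=3, parity even. Final level: S=2, L=2, J=4, parity odd.
Parity must change: even → odd — ok.
ΔS = 0: S: 1 → 2 — fails.
ΔL = 0, ±1 (not L=0↔0): L: 4 → 2, ΔL = -2 — fails.
ΔJ = 0, ±1 (not J=0↔0): J: 3 → 4, ΔJ = +1 — ok.
Rule(s) violated: ΔS, ΔL.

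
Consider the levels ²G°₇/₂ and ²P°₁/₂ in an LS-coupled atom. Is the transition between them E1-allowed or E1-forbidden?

Reading off the term symbols: S 1/2→1/2, L 4→1, J 7/2→1/2, parity odd→odd.
Parity must change: odd → odd — violated.
ΔL = 0, ±1 (not L=0↔0): L: 4 → 1, ΔL = -3 — violated.
ΔS = 0: S: 1/2 → 1/2 — satisfied.
ΔJ = 0, ±1 (not J=0↔0): J: 7/2 → 1/2, ΔJ = -3 — violated.
Rule(s) violated: parity, ΔL, ΔJ.

forbidden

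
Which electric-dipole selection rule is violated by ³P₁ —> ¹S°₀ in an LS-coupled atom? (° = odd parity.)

Parity must change: even → odd — ✓.
ΔS = 0: S: 1 → 0 — ✗.
ΔL = 0, ±1 (not L=0↔0): L: 1 → 0, ΔL = -1 — ✓.
ΔJ = 0, ±1 (not J=0↔0): J: 1 → 0, ΔJ = -1 — ✓.

the ΔS = 0 rule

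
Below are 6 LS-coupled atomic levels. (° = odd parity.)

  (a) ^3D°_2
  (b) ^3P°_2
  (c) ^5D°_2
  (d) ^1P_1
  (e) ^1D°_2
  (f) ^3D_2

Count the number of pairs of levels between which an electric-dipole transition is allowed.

(a)–(b): forbidden (parity).
(a)–(c): forbidden (parity, ΔS).
(a)–(d): forbidden (ΔS).
(a)–(e): forbidden (parity, ΔS).
(a)–(f): allowed.
(b)–(c): forbidden (parity, ΔS).
(b)–(d): forbidden (ΔS).
(b)–(e): forbidden (parity, ΔS).
(b)–(f): allowed.
(c)–(d): forbidden (ΔS).
(c)–(e): forbidden (parity, ΔS).
(c)–(f): forbidden (ΔS).
(d)–(e): allowed.
(d)–(f): forbidden (parity, ΔS).
(e)–(f): forbidden (ΔS).
Allowed pairs: 3 of 15.

3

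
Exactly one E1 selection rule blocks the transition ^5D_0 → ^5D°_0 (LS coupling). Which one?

the J=0 ↔ J=0 exclusion

Reading off the term symbols: S 2→2, L 2→2, J 0→0, parity even→odd.
Parity must change: even → odd — ✓.
ΔS = 0: S: 2 → 2 — ✓.
ΔL = 0, ±1 (not L=0↔0): L: 2 → 2, ΔL = +0 — ✓.
ΔJ = 0, ±1 (not J=0↔0): J: 0 → 0, ΔJ = +0 — ✗.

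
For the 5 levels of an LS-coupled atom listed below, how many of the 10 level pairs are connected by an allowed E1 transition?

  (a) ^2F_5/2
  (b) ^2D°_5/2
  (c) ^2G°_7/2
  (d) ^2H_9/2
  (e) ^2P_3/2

(a)–(b): allowed.
(a)–(c): allowed.
(a)–(d): forbidden (parity, ΔL, ΔJ).
(a)–(e): forbidden (parity, ΔL).
(b)–(c): forbidden (parity, ΔL).
(b)–(d): forbidden (ΔL, ΔJ).
(b)–(e): allowed.
(c)–(d): allowed.
(c)–(e): forbidden (ΔL, ΔJ).
(d)–(e): forbidden (parity, ΔL, ΔJ).
Allowed pairs: 4 of 10.

4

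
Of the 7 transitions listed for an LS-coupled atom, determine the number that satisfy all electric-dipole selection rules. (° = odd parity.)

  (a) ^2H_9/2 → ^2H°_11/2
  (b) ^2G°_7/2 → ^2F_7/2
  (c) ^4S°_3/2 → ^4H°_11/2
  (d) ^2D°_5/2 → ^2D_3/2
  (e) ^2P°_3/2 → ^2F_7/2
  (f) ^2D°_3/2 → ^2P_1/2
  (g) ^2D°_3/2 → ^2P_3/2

(a) allowed
(b) allowed
(c) forbidden (parity, ΔL, ΔJ fail)
(d) allowed
(e) forbidden (ΔL, ΔJ fail)
(f) allowed
(g) allowed
Total allowed: 5 of 7.

5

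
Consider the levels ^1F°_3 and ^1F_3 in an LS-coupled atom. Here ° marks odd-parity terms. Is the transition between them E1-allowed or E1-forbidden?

Parity must change: odd → even — ✓.
ΔJ = 0, ±1 (not J=0↔0): J: 3 → 3, ΔJ = +0 — ✓.
ΔL = 0, ±1 (not L=0↔0): L: 3 → 3, ΔL = +0 — ✓.
ΔS = 0: S: 0 → 0 — ✓.
All four E1 rules are satisfied.

allowed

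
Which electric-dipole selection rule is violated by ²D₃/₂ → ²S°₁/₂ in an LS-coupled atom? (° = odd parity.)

the ΔL = 0, ±1 rule

Parity must change: even → odd — satisfied.
ΔS = 0: S: 1/2 → 1/2 — satisfied.
ΔL = 0, ±1 (not L=0↔0): L: 2 → 0, ΔL = -2 — violated.
ΔJ = 0, ±1 (not J=0↔0): J: 3/2 → 1/2, ΔJ = -1 — satisfied.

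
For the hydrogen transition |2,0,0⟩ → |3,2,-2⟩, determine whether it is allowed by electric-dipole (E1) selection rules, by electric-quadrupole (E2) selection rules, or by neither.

Δl = 2 − 0 = +2; l_i + l_f = 2.
Δm_l = -2.
E1 (Δl = ±1, |Δm_l| ≤ 1): not satisfied.
E2 (Δl = 0,±2, l_i+l_f ≥ 2, |Δm_l| ≤ 2): satisfied.

E2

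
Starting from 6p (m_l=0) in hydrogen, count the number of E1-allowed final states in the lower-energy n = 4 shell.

4

E1 requires Δl = ±1, so l_f ∈ {0, 2}; with 0 ≤ l_f ≤ n_f−1 = 3, the allowed l_f values are {0, 2}.
For l_f = 0: m_f ∈ {m_i−1, m_i, m_i+1} ∩ [−0, 0] = {0} → 1 state.
For l_f = 2: m_f ∈ {m_i−1, m_i, m_i+1} ∩ [−2, 2] = {-1, 0, 1} → 3 states.
Total: 4.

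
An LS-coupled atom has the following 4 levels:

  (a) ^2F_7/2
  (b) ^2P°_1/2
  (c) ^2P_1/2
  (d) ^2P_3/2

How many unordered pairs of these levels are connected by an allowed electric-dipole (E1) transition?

2

(a)–(b): forbidden (ΔL, ΔJ).
(a)–(c): forbidden (parity, ΔL, ΔJ).
(a)–(d): forbidden (parity, ΔL, ΔJ).
(b)–(c): allowed.
(b)–(d): allowed.
(c)–(d): forbidden (parity).
Allowed pairs: 2 of 6.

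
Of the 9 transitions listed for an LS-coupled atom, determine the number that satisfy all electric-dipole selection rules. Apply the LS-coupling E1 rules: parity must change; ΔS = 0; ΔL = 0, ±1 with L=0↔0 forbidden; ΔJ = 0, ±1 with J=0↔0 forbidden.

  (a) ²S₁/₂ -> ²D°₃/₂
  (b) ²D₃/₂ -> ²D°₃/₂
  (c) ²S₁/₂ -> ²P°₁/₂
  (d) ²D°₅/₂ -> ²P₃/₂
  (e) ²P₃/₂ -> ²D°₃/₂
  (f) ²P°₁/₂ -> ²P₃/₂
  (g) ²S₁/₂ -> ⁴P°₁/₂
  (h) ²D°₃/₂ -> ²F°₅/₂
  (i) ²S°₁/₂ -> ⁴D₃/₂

5

(a) forbidden (ΔL fails)
(b) allowed
(c) allowed
(d) allowed
(e) allowed
(f) allowed
(g) forbidden (ΔS fails)
(h) forbidden (parity fails)
(i) forbidden (ΔS, ΔL fail)
Total allowed: 5 of 9.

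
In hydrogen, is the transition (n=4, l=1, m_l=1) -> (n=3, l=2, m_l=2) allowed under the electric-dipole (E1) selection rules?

Δl = 2 − 1 = +1; the E1 rule Δl = ±1 is passes.
m_l: 1 → 2 (Δm_l = +1). |Δm_l| ≤ 1 passes.
All E1 selection rules are satisfied.

allowed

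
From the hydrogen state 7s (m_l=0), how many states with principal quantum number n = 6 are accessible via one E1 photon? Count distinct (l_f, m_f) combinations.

E1 requires Δl = ±1, so l_f ∈ {-1, 1}; with 0 ≤ l_f ≤ n_f−1 = 5, the allowed l_f values are {1}.
For l_f = 1: m_f ∈ {m_i−1, m_i, m_i+1} ∩ [−1, 1] = {-1, 0, 1} → 3 states.
Total: 3.

3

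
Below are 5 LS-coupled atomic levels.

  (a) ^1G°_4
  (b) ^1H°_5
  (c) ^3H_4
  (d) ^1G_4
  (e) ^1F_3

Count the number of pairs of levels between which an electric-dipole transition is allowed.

3

(a)–(b): forbidden (parity).
(a)–(c): forbidden (ΔS).
(a)–(d): allowed.
(a)–(e): allowed.
(b)–(c): forbidden (ΔS).
(b)–(d): allowed.
(b)–(e): forbidden (ΔL, ΔJ).
(c)–(d): forbidden (parity, ΔS).
(c)–(e): forbidden (parity, ΔS, ΔL).
(d)–(e): forbidden (parity).
Allowed pairs: 3 of 10.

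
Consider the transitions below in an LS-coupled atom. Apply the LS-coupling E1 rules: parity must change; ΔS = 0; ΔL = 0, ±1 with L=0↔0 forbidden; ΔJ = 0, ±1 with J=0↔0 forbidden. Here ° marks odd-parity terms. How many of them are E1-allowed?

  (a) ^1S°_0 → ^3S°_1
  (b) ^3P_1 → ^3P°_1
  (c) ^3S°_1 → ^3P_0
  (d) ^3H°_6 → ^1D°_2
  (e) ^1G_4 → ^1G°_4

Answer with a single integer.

(a) forbidden (parity, ΔS, ΔL fail)
(b) allowed
(c) allowed
(d) forbidden (parity, ΔS, ΔL, ΔJ fail)
(e) allowed
Total allowed: 3 of 5.

3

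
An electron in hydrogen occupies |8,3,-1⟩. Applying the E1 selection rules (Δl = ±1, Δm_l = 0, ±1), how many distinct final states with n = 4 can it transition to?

E1 requires Δl = ±1, so l_f ∈ {2, 4}; with 0 ≤ l_f ≤ n_f−1 = 3, the allowed l_f values are {2}.
For l_f = 2: m_f ∈ {m_i−1, m_i, m_i+1} ∩ [−2, 2] = {-2, -1, 0} → 3 states.
Total: 3.

3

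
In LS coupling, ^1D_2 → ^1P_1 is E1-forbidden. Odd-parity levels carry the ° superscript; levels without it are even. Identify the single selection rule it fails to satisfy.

parity

Initial level: S=0, L=2, J=2, parity even. Final level: S=0, L=1, J=1, parity even.
Parity must change: even → even — fails.
ΔS = 0: S: 0 → 0 — passes.
ΔL = 0, ±1 (not L=0↔0): L: 2 → 1, ΔL = -1 — passes.
ΔJ = 0, ±1 (not J=0↔0): J: 2 → 1, ΔJ = -1 — passes.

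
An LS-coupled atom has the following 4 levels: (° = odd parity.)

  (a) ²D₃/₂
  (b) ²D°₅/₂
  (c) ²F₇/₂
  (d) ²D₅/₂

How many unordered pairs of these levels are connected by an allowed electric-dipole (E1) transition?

3

(a)–(b): allowed.
(a)–(c): forbidden (parity, ΔJ).
(a)–(d): forbidden (parity).
(b)–(c): allowed.
(b)–(d): allowed.
(c)–(d): forbidden (parity).
Allowed pairs: 3 of 6.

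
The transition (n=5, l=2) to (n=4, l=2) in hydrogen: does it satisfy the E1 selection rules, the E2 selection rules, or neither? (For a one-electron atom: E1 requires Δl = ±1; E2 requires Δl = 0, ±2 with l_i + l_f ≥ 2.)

Δl = 2 − 2 = +0; l_i + l_f = 4.
E1 (Δl = ±1): not satisfied.
E2 (Δl = 0,±2, l_i+l_f ≥ 2): satisfied.

E2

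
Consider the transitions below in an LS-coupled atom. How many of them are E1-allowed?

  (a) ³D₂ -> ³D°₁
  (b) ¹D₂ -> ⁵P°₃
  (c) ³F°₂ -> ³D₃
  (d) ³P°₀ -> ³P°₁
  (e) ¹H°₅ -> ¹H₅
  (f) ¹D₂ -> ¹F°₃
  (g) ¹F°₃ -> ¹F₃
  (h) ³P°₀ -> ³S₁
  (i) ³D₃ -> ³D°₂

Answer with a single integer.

(a) allowed
(b) forbidden (ΔS fails)
(c) allowed
(d) forbidden (parity fails)
(e) allowed
(f) allowed
(g) allowed
(h) allowed
(i) allowed
Total allowed: 7 of 9.

7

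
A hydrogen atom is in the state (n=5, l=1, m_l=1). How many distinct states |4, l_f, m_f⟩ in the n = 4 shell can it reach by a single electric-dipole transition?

4

E1 requires Δl = ±1, so l_f ∈ {0, 2}; with 0 ≤ l_f ≤ n_f−1 = 3, the allowed l_f values are {0, 2}.
For l_f = 0: m_f ∈ {m_i−1, m_i, m_i+1} ∩ [−0, 0] = {0} → 1 state.
For l_f = 2: m_f ∈ {m_i−1, m_i, m_i+1} ∩ [−2, 2] = {0, 1, 2} → 3 states.
Total: 4.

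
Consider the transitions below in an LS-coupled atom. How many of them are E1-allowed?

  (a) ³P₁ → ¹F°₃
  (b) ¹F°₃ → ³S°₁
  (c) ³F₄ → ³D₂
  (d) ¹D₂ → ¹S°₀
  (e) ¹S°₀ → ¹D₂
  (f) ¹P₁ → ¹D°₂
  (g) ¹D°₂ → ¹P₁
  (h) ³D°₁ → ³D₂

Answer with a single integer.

(a) forbidden (ΔS, ΔL, ΔJ fail)
(b) forbidden (parity, ΔS, ΔL, ΔJ fail)
(c) forbidden (parity, ΔJ fail)
(d) forbidden (ΔL, ΔJ fail)
(e) forbidden (ΔL, ΔJ fail)
(f) allowed
(g) allowed
(h) allowed
Total allowed: 3 of 8.

3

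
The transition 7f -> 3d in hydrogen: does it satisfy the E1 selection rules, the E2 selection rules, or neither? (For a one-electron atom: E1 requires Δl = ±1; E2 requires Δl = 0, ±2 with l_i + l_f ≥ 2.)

Δl = 2 − 3 = -1; l_i + l_f = 5.
E1 (Δl = ±1): satisfied.
E2 (Δl = 0,±2, l_i+l_f ≥ 2): not satisfied.

E1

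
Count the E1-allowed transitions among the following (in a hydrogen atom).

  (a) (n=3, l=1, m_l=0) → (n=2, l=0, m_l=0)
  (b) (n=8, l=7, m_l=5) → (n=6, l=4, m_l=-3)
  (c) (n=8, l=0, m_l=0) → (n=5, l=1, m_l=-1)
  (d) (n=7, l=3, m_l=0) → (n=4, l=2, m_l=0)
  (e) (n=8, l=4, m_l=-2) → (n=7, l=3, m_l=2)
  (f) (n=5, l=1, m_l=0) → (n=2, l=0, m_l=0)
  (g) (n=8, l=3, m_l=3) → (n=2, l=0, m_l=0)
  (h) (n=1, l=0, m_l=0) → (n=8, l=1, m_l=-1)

(a) allowed
(b) forbidden — Δl = -3 (E1 requires Δl = ±1); Δm_l = -8 (E1 requires Δm_l = 0, ±1)
(c) allowed
(d) allowed
(e) forbidden — Δm_l = +4 (E1 requires Δm_l = 0, ±1)
(f) allowed
(g) forbidden — Δl = -3 (E1 requires Δl = ±1); Δm_l = -3 (E1 requires Δm_l = 0, ±1)
(h) allowed
Total allowed: 5 of 8.

5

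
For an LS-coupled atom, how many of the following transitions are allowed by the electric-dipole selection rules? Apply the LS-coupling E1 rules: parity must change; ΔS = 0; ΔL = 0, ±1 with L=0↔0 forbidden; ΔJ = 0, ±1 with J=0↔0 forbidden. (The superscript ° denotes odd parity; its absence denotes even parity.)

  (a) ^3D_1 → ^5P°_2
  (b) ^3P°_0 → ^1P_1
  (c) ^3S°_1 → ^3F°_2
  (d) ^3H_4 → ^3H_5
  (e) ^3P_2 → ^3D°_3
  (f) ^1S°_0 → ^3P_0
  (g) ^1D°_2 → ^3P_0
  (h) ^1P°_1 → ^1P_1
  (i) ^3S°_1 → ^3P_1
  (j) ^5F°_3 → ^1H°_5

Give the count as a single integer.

(a) forbidden (ΔS fails)
(b) forbidden (ΔS fails)
(c) forbidden (parity, ΔL fail)
(d) forbidden (parity fails)
(e) allowed
(f) forbidden (ΔS, ΔJ fail)
(g) forbidden (ΔS, ΔJ fail)
(h) allowed
(i) allowed
(j) forbidden (parity, ΔS, ΔL, ΔJ fail)
Total allowed: 3 of 10.

3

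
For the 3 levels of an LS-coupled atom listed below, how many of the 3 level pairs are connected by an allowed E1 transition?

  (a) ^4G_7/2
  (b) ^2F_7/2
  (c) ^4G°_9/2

(a)–(b): forbidden (parity, ΔS).
(a)–(c): allowed.
(b)–(c): forbidden (ΔS).
Allowed pairs: 1 of 3.

1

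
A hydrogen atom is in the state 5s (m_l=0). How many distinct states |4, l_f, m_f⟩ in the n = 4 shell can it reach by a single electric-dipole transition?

3

E1 requires Δl = ±1, so l_f ∈ {-1, 1}; with 0 ≤ l_f ≤ n_f−1 = 3, the allowed l_f values are {1}.
For l_f = 1: m_f ∈ {m_i−1, m_i, m_i+1} ∩ [−1, 1] = {-1, 0, 1} → 3 states.
Total: 3.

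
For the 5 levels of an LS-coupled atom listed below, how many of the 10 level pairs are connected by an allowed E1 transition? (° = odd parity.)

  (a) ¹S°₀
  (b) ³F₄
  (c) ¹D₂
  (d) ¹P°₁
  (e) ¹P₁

3

(a)–(b): forbidden (ΔS, ΔL, ΔJ).
(a)–(c): forbidden (ΔL, ΔJ).
(a)–(d): forbidden (parity).
(a)–(e): allowed.
(b)–(c): forbidden (parity, ΔS, ΔJ).
(b)–(d): forbidden (ΔS, ΔL, ΔJ).
(b)–(e): forbidden (parity, ΔS, ΔL, ΔJ).
(c)–(d): allowed.
(c)–(e): forbidden (parity).
(d)–(e): allowed.
Allowed pairs: 3 of 10.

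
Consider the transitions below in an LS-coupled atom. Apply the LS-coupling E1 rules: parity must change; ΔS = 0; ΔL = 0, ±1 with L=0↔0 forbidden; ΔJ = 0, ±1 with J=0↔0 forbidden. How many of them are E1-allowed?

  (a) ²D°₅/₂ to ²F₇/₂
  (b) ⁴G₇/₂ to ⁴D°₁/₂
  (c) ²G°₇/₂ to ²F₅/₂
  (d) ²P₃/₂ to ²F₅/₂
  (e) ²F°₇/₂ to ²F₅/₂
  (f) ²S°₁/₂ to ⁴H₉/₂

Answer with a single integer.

(a) allowed
(b) forbidden (ΔL, ΔJ fail)
(c) allowed
(d) forbidden (parity, ΔL fail)
(e) allowed
(f) forbidden (ΔS, ΔL, ΔJ fail)
Total allowed: 3 of 6.

3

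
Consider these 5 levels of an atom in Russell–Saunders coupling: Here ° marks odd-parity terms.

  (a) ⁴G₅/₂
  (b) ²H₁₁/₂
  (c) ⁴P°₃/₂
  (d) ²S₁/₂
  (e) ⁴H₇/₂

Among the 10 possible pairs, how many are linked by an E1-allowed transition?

0

(a)–(b): forbidden (parity, ΔS, ΔJ).
(a)–(c): forbidden (ΔL).
(a)–(d): forbidden (parity, ΔS, ΔL, ΔJ).
(a)–(e): forbidden (parity).
(b)–(c): forbidden (ΔS, ΔL, ΔJ).
(b)–(d): forbidden (parity, ΔL, ΔJ).
(b)–(e): forbidden (parity, ΔS, ΔJ).
(c)–(d): forbidden (ΔS).
(c)–(e): forbidden (ΔL, ΔJ).
(d)–(e): forbidden (parity, ΔS, ΔL, ΔJ).
Allowed pairs: 0 of 10.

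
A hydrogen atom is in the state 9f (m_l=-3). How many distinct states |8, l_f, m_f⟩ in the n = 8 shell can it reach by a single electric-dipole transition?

4

E1 requires Δl = ±1, so l_f ∈ {2, 4}; with 0 ≤ l_f ≤ n_f−1 = 7, the allowed l_f values are {2, 4}.
For l_f = 2: m_f ∈ {m_i−1, m_i, m_i+1} ∩ [−2, 2] = {-2} → 1 state.
For l_f = 4: m_f ∈ {m_i−1, m_i, m_i+1} ∩ [−4, 4] = {-4, -3, -2} → 3 states.
Total: 4.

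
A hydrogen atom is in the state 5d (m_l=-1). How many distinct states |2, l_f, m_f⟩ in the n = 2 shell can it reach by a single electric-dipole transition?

E1 requires Δl = ±1, so l_f ∈ {1, 3}; with 0 ≤ l_f ≤ n_f−1 = 1, the allowed l_f values are {1}.
For l_f = 1: m_f ∈ {m_i−1, m_i, m_i+1} ∩ [−1, 1] = {-1, 0} → 2 states.
Total: 2.

2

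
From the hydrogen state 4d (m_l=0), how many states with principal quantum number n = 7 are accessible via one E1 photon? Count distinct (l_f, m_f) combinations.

6

E1 requires Δl = ±1, so l_f ∈ {1, 3}; with 0 ≤ l_f ≤ n_f−1 = 6, the allowed l_f values are {1, 3}.
For l_f = 1: m_f ∈ {m_i−1, m_i, m_i+1} ∩ [−1, 1] = {-1, 0, 1} → 3 states.
For l_f = 3: m_f ∈ {m_i−1, m_i, m_i+1} ∩ [−3, 3] = {-1, 0, 1} → 3 states.
Total: 6.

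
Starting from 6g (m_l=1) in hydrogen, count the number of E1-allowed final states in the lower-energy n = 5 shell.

E1 requires Δl = ±1, so l_f ∈ {3, 5}; with 0 ≤ l_f ≤ n_f−1 = 4, the allowed l_f values are {3}.
For l_f = 3: m_f ∈ {m_i−1, m_i, m_i+1} ∩ [−3, 3] = {0, 1, 2} → 3 states.
Total: 3.

3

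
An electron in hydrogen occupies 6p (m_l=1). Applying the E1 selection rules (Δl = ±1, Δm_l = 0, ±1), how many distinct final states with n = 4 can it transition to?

4

E1 requires Δl = ±1, so l_f ∈ {0, 2}; with 0 ≤ l_f ≤ n_f−1 = 3, the allowed l_f values are {0, 2}.
For l_f = 0: m_f ∈ {m_i−1, m_i, m_i+1} ∩ [−0, 0] = {0} → 1 state.
For l_f = 2: m_f ∈ {m_i−1, m_i, m_i+1} ∩ [−2, 2] = {0, 1, 2} → 3 states.
Total: 4.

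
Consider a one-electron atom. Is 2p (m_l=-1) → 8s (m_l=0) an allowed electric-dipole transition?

Δl = 0 − 1 = -1; the E1 rule Δl = ±1 is passes.
Δm_l = 0 − (-1) = +1. E1 requires Δm_l = 0, ±1: passes.
All E1 selection rules are satisfied.

allowed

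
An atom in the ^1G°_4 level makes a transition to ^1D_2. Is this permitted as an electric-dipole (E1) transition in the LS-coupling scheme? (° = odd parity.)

forbidden

Initial level: S=0, L=4, J=4, parity odd. Final level: S=0, L=2, J=2, parity even.
ΔL = 0, ±1 (not L=0↔0): L: 4 → 2, ΔL = -2 — violated.
Parity must change: odd → even — satisfied.
ΔJ = 0, ±1 (not J=0↔0): J: 4 → 2, ΔJ = -2 — violated.
ΔS = 0: S: 0 → 0 — satisfied.
Rule(s) violated: ΔL, ΔJ.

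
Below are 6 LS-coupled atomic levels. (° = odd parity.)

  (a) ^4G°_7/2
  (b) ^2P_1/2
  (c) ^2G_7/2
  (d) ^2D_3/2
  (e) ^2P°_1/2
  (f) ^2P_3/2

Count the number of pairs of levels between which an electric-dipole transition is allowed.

(a)–(b): forbidden (ΔS, ΔL, ΔJ).
(a)–(c): forbidden (ΔS).
(a)–(d): forbidden (ΔS, ΔL, ΔJ).
(a)–(e): forbidden (parity, ΔS, ΔL, ΔJ).
(a)–(f): forbidden (ΔS, ΔL, ΔJ).
(b)–(c): forbidden (parity, ΔL, ΔJ).
(b)–(d): forbidden (parity).
(b)–(e): allowed.
(b)–(f): forbidden (parity).
(c)–(d): forbidden (parity, ΔL, ΔJ).
(c)–(e): forbidden (ΔL, ΔJ).
(c)–(f): forbidden (parity, ΔL, ΔJ).
(d)–(e): allowed.
(d)–(f): forbidden (parity).
(e)–(f): allowed.
Allowed pairs: 3 of 15.

3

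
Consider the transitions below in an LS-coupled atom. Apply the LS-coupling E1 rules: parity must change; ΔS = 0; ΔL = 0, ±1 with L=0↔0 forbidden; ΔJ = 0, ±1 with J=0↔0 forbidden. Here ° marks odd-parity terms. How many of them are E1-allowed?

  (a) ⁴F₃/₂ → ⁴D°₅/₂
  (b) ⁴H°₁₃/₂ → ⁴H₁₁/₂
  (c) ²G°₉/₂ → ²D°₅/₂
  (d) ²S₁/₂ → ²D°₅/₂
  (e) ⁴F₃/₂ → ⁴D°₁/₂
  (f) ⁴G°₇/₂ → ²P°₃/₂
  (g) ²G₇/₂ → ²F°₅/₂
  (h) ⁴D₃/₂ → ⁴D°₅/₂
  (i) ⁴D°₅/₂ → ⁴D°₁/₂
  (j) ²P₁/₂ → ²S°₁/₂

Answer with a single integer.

(a) allowed
(b) allowed
(c) forbidden (parity, ΔL, ΔJ fail)
(d) forbidden (ΔL, ΔJ fail)
(e) allowed
(f) forbidden (parity, ΔS, ΔL, ΔJ fail)
(g) allowed
(h) allowed
(i) forbidden (parity, ΔJ fail)
(j) allowed
Total allowed: 6 of 10.

6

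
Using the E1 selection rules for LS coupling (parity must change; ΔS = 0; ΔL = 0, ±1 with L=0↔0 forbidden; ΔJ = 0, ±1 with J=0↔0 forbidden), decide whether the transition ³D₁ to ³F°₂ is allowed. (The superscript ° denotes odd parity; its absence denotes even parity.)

ΔJ = 0, ±1 (not J=0↔0): J: 1 → 2, ΔJ = +1 — ✓.
Parity must change: even → odd — ✓.
ΔS = 0: S: 1 → 1 — ✓.
ΔL = 0, ±1 (not L=0↔0): L: 2 → 3, ΔL = +1 — ✓.
All four E1 rules are satisfied.

allowed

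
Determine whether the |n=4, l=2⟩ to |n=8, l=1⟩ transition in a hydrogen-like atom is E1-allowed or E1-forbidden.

allowed

Initial l = 2, final l = 1, so Δl = -1. E1 requires Δl = ±1: ✓.
All E1 selection rules are satisfied.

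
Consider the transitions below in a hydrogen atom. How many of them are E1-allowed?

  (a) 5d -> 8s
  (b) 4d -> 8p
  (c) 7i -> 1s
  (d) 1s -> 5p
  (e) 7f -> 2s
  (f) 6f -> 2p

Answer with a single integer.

2

(a) forbidden — Δl = -2 (E1 requires Δl = ±1)
(b) allowed
(c) forbidden — Δl = -6 (E1 requires Δl = ±1)
(d) allowed
(e) forbidden — Δl = -3 (E1 requires Δl = ±1)
(f) forbidden — Δl = -2 (E1 requires Δl = ±1)
Total allowed: 2 of 6.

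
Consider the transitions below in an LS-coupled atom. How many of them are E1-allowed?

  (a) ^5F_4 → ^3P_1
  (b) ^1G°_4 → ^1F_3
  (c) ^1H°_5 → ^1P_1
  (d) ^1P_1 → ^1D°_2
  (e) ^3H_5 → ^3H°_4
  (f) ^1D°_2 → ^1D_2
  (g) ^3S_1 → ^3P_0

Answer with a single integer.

4

(a) forbidden (parity, ΔS, ΔL, ΔJ fail)
(b) allowed
(c) forbidden (ΔL, ΔJ fail)
(d) allowed
(e) allowed
(f) allowed
(g) forbidden (parity fails)
Total allowed: 4 of 7.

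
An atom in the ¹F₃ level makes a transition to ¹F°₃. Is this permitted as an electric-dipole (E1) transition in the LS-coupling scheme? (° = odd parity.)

Parity must change: even → odd — passes.
ΔS = 0: S: 0 → 0 — passes.
ΔL = 0, ±1 (not L=0↔0): L: 3 → 3, ΔL = +0 — passes.
ΔJ = 0, ±1 (not J=0↔0): J: 3 → 3, ΔJ = +0 — passes.
All four E1 rules are satisfied.

allowed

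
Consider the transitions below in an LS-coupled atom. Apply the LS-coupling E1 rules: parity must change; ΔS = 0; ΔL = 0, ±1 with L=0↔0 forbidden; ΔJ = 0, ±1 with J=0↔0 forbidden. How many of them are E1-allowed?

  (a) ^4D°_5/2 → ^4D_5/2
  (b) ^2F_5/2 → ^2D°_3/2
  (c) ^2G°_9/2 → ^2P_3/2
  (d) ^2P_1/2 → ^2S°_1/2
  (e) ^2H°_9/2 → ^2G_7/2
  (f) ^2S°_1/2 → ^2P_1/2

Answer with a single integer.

5

(a) allowed
(b) allowed
(c) forbidden (ΔL, ΔJ fail)
(d) allowed
(e) allowed
(f) allowed
Total allowed: 5 of 6.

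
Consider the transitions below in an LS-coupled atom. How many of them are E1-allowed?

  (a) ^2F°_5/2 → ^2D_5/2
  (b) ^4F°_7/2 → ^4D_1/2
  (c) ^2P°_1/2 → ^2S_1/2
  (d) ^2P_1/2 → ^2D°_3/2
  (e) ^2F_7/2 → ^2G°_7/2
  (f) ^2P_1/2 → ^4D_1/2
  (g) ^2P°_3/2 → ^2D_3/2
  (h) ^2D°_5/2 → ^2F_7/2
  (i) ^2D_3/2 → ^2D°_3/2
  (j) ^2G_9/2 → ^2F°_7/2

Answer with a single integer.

(a) allowed
(b) forbidden (ΔJ fails)
(c) allowed
(d) allowed
(e) allowed
(f) forbidden (parity, ΔS fail)
(g) allowed
(h) allowed
(i) allowed
(j) allowed
Total allowed: 8 of 10.

8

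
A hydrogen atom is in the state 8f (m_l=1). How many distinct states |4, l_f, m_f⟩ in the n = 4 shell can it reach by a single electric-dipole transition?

3

E1 requires Δl = ±1, so l_f ∈ {2, 4}; with 0 ≤ l_f ≤ n_f−1 = 3, the allowed l_f values are {2}.
For l_f = 2: m_f ∈ {m_i−1, m_i, m_i+1} ∩ [−2, 2] = {0, 1, 2} → 3 states.
Total: 3.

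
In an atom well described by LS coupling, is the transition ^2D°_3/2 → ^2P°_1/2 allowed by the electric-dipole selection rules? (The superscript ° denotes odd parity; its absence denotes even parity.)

forbidden

Parity must change: odd → odd — ✗.
ΔS = 0: S: 1/2 → 1/2 — ✓.
ΔL = 0, ±1 (not L=0↔0): L: 2 → 1, ΔL = -1 — ✓.
ΔJ = 0, ±1 (not J=0↔0): J: 3/2 → 1/2, ΔJ = -1 — ✓.
Rule(s) violated: parity.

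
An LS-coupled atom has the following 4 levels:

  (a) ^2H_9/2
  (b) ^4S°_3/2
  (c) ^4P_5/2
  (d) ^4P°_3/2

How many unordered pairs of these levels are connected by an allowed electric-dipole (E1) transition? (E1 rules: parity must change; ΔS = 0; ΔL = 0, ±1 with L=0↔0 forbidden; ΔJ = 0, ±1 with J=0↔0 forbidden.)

2

(a)–(b): forbidden (ΔS, ΔL, ΔJ).
(a)–(c): forbidden (parity, ΔS, ΔL, ΔJ).
(a)–(d): forbidden (ΔS, ΔL, ΔJ).
(b)–(c): allowed.
(b)–(d): forbidden (parity).
(c)–(d): allowed.
Allowed pairs: 2 of 6.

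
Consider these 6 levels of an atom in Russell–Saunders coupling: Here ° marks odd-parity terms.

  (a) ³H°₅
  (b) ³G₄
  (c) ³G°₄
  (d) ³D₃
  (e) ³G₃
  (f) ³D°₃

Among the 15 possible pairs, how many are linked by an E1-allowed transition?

(a)–(b): allowed.
(a)–(c): forbidden (parity).
(a)–(d): forbidden (ΔL, ΔJ).
(a)–(e): forbidden (ΔJ).
(a)–(f): forbidden (parity, ΔL, ΔJ).
(b)–(c): allowed.
(b)–(d): forbidden (parity, ΔL).
(b)–(e): forbidden (parity).
(b)–(f): forbidden (ΔL).
(c)–(d): forbidden (ΔL).
(c)–(e): allowed.
(c)–(f): forbidden (parity, ΔL).
(d)–(e): forbidden (parity, ΔL).
(d)–(f): allowed.
(e)–(f): forbidden (ΔL).
Allowed pairs: 4 of 15.

4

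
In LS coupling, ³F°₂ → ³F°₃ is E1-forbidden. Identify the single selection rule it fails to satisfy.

parity

Reading off the term symbols: S 1→1, L 3→3, J 2→3, parity odd→odd.
Parity must change: odd → odd — fails.
ΔS = 0: S: 1 → 1 — ok.
ΔL = 0, ±1 (not L=0↔0): L: 3 → 3, ΔL = +0 — ok.
ΔJ = 0, ±1 (not J=0↔0): J: 2 → 3, ΔJ = +1 — ok.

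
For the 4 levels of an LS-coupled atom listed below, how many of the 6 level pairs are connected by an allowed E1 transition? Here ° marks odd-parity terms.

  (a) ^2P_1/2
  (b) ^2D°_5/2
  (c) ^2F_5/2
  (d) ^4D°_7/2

(a)–(b): forbidden (ΔJ).
(a)–(c): forbidden (parity, ΔL, ΔJ).
(a)–(d): forbidden (ΔS, ΔJ).
(b)–(c): allowed.
(b)–(d): forbidden (parity, ΔS).
(c)–(d): forbidden (ΔS).
Allowed pairs: 1 of 6.

1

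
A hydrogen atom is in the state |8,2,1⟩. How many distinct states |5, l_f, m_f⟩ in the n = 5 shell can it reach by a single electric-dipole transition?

5

E1 requires Δl = ±1, so l_f ∈ {1, 3}; with 0 ≤ l_f ≤ n_f−1 = 4, the allowed l_f values are {1, 3}.
For l_f = 1: m_f ∈ {m_i−1, m_i, m_i+1} ∩ [−1, 1] = {0, 1} → 2 states.
For l_f = 3: m_f ∈ {m_i−1, m_i, m_i+1} ∩ [−3, 3] = {0, 1, 2} → 3 states.
Total: 5.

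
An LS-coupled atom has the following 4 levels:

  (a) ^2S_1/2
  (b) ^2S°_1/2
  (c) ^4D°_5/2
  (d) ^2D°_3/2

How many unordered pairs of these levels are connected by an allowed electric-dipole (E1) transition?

0

(a)–(b): forbidden (ΔL).
(a)–(c): forbidden (ΔS, ΔL, ΔJ).
(a)–(d): forbidden (ΔL).
(b)–(c): forbidden (parity, ΔS, ΔL, ΔJ).
(b)–(d): forbidden (parity, ΔL).
(c)–(d): forbidden (parity, ΔS).
Allowed pairs: 0 of 6.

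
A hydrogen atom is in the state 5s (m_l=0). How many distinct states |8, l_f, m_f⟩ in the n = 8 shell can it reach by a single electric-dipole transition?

E1 requires Δl = ±1, so l_f ∈ {-1, 1}; with 0 ≤ l_f ≤ n_f−1 = 7, the allowed l_f values are {1}.
For l_f = 1: m_f ∈ {m_i−1, m_i, m_i+1} ∩ [−1, 1] = {-1, 0, 1} → 3 states.
Total: 3.

3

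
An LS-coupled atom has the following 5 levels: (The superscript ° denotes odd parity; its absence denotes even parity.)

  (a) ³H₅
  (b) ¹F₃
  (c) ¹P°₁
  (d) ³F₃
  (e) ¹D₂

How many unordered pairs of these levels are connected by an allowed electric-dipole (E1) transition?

1

(a)–(b): forbidden (parity, ΔS, ΔL, ΔJ).
(a)–(c): forbidden (ΔS, ΔL, ΔJ).
(a)–(d): forbidden (parity, ΔL, ΔJ).
(a)–(e): forbidden (parity, ΔS, ΔL, ΔJ).
(b)–(c): forbidden (ΔL, ΔJ).
(b)–(d): forbidden (parity, ΔS).
(b)–(e): forbidden (parity).
(c)–(d): forbidden (ΔS, ΔL, ΔJ).
(c)–(e): allowed.
(d)–(e): forbidden (parity, ΔS).
Allowed pairs: 1 of 10.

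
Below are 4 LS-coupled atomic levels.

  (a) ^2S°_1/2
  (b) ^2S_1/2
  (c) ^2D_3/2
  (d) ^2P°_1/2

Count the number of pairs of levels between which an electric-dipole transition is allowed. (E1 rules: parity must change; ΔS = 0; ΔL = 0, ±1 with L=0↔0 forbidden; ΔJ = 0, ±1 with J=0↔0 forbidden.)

(a)–(b): forbidden (ΔL).
(a)–(c): forbidden (ΔL).
(a)–(d): forbidden (parity).
(b)–(c): forbidden (parity, ΔL).
(b)–(d): allowed.
(c)–(d): allowed.
Allowed pairs: 2 of 6.

2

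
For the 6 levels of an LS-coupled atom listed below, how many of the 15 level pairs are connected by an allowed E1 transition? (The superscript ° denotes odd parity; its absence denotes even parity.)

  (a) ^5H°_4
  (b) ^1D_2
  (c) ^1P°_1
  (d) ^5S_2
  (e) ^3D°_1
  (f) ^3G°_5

1

(a)–(b): forbidden (ΔS, ΔL, ΔJ).
(a)–(c): forbidden (parity, ΔS, ΔL, ΔJ).
(a)–(d): forbidden (ΔL, ΔJ).
(a)–(e): forbidden (parity, ΔS, ΔL, ΔJ).
(a)–(f): forbidden (parity, ΔS).
(b)–(c): allowed.
(b)–(d): forbidden (parity, ΔS, ΔL).
(b)–(e): forbidden (ΔS).
(b)–(f): forbidden (ΔS, ΔL, ΔJ).
(c)–(d): forbidden (ΔS).
(c)–(e): forbidden (parity, ΔS).
(c)–(f): forbidden (parity, ΔS, ΔL, ΔJ).
(d)–(e): forbidden (ΔS, ΔL).
(d)–(f): forbidden (ΔS, ΔL, ΔJ).
(e)–(f): forbidden (parity, ΔL, ΔJ).
Allowed pairs: 1 of 15.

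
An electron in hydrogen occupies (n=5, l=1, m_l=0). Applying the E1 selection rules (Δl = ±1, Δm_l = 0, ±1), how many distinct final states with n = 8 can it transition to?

4

E1 requires Δl = ±1, so l_f ∈ {0, 2}; with 0 ≤ l_f ≤ n_f−1 = 7, the allowed l_f values are {0, 2}.
For l_f = 0: m_f ∈ {m_i−1, m_i, m_i+1} ∩ [−0, 0] = {0} → 1 state.
For l_f = 2: m_f ∈ {m_i−1, m_i, m_i+1} ∩ [−2, 2] = {-1, 0, 1} → 3 states.
Total: 4.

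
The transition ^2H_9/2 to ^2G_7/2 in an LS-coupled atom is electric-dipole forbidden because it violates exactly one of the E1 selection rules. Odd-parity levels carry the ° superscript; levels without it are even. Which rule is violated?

parity

Parity must change: even → even — fails.
ΔS = 0: S: 1/2 → 1/2 — ok.
ΔL = 0, ±1 (not L=0↔0): L: 5 → 4, ΔL = -1 — ok.
ΔJ = 0, ±1 (not J=0↔0): J: 9/2 → 7/2, ΔJ = -1 — ok.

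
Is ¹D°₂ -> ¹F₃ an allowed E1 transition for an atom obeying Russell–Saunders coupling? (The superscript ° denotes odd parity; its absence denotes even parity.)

Parity must change: odd → even — ✓.
ΔS = 0: S: 0 → 0 — ✓.
ΔL = 0, ±1 (not L=0↔0): L: 2 → 3, ΔL = +1 — ✓.
ΔJ = 0, ±1 (not J=0↔0): J: 2 → 3, ΔJ = +1 — ✓.
All four E1 rules are satisfied.

allowed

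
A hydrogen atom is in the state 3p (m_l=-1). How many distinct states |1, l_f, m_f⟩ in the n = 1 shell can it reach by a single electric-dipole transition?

1

E1 requires Δl = ±1, so l_f ∈ {0, 2}; with 0 ≤ l_f ≤ n_f−1 = 0, the allowed l_f values are {0}.
For l_f = 0: m_f ∈ {m_i−1, m_i, m_i+1} ∩ [−0, 0] = {0} → 1 state.
Total: 1.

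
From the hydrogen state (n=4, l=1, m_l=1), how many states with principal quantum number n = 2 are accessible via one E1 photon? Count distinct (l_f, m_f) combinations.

E1 requires Δl = ±1, so l_f ∈ {0, 2}; with 0 ≤ l_f ≤ n_f−1 = 1, the allowed l_f values are {0}.
For l_f = 0: m_f ∈ {m_i−1, m_i, m_i+1} ∩ [−0, 0] = {0} → 1 state.
Total: 1.

1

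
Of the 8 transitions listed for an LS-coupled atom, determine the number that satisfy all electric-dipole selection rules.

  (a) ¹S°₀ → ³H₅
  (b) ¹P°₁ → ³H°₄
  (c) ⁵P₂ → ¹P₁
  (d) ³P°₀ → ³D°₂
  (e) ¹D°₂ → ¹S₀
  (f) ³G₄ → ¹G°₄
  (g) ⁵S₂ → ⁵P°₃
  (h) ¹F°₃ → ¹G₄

2

(a) forbidden (ΔS, ΔL, ΔJ fail)
(b) forbidden (parity, ΔS, ΔL, ΔJ fail)
(c) forbidden (parity, ΔS fail)
(d) forbidden (parity, ΔJ fail)
(e) forbidden (ΔL, ΔJ fail)
(f) forbidden (ΔS fails)
(g) allowed
(h) allowed
Total allowed: 2 of 8.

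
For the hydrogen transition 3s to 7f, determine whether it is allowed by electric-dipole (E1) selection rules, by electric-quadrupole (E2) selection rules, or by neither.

Δl = 3 − 0 = +3; l_i + l_f = 3.
E1 (Δl = ±1): not satisfied.
E2 (Δl = 0,±2, l_i+l_f ≥ 2): not satisfied.

neither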